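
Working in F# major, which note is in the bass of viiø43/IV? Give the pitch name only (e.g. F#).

The applied chord viiø43/IV is rooted on A#: A#-C#-E-G#.
The figure 43 means second inversion — the fifth is in the bass.

E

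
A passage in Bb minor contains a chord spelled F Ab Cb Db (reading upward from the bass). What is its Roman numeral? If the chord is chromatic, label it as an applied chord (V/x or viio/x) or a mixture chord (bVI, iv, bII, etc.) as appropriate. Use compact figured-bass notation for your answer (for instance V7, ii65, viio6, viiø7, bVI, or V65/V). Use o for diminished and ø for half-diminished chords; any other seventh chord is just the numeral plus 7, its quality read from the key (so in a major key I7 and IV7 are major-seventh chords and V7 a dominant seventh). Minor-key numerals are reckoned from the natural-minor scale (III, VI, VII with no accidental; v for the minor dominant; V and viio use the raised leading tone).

V65/VI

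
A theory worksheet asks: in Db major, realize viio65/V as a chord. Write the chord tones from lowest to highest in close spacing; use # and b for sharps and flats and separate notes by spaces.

The slash marks an applied leading-tone chord: viio of V. In Db major, V is Ab, so the leading tone to it is G, a half step below.
Building a fully diminished seventh chord on G gives G-Bb-Db-Fb.
The figured bass 65 indicates first inversion, placing the third (Bb) in the bass: Bb-Db-Fb-G.

Bb Db Fb G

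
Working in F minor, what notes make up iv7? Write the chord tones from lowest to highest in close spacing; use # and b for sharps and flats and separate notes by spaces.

In F minor, the subdominant is Bb, and the diatonic chord built there is a minor seventh chord.
Stacking thirds from Bb gives Bb-Db-F-Ab.

Bb Db F Ab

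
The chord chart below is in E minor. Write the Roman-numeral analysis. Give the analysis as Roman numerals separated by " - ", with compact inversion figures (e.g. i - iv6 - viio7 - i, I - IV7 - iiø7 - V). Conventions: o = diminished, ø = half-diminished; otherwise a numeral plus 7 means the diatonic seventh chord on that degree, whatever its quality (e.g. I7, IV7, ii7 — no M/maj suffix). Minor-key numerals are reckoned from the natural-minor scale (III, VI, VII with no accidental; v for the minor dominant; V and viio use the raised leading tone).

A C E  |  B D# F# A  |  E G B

iv - V7 - i

A-C-E: minor triad on A = scale degree 4 → iv.
B-D#-F#-A has root B, degree 5 in E minor, so V7.
E-G-B has root E, degree 1 in E minor, so i.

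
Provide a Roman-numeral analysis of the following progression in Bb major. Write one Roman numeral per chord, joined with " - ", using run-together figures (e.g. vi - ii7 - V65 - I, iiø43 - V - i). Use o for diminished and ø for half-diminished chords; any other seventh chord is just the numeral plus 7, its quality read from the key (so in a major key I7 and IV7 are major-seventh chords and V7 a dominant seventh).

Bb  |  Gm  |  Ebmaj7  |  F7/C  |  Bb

Bb: root Bb is the tonic; major triad there is I.
Gm: minor triad on G = scale degree 6 → vi.
Ebmaj7: major seventh chord on Eb = scale degree 4 → IV7.
F7/C has root F, degree 5 in Bb major, so V43.
Bb: major triad on Bb = scale degree 1 → I.

I - vi - IV7 - V43 - I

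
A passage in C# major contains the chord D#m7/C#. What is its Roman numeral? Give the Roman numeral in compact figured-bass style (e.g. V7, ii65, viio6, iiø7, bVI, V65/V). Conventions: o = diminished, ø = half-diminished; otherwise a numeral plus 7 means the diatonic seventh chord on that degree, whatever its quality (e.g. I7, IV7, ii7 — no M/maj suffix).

The pitches D#-F#-A#-C# form a minor seventh chord rooted on D#.
D# is scale degree 2 in C# major, and a minor seventh chord on that degree is written ii7.
With C# in the bass the chord is in third inversion, so the figured bass is 42.

ii42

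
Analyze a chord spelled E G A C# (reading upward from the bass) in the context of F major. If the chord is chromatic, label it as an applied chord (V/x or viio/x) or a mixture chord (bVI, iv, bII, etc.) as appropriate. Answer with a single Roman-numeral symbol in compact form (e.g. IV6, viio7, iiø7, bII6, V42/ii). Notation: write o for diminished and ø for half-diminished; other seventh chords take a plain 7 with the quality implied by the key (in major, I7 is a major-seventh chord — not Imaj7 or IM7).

Stacked in thirds the chord is A-C#-E-G: a dominant seventh chord on A.
A is not a diatonic chord root with this quality in F major, but it lies a perfect fifth above D (vi), so the chord functions as an applied dominant of vi.
With E in the bass the chord is in second inversion, so the figured bass is 43.

V43/vi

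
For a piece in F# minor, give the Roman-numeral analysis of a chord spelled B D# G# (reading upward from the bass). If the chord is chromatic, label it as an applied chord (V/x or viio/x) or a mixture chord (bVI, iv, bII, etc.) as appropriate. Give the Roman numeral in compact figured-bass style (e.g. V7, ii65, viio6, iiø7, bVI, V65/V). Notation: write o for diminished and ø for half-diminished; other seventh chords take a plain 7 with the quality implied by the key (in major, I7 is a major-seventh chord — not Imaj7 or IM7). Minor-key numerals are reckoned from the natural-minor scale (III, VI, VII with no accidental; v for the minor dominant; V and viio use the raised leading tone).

ii6

Stacked in thirds the chord is G#-B-D#: a minor triad on G#.
G# is the second degree of F# minor. This is the minor supertonic, borrowed from the parallel major (the Dorian ii).
With B in the bass the chord is in first inversion, so the figured bass is 6.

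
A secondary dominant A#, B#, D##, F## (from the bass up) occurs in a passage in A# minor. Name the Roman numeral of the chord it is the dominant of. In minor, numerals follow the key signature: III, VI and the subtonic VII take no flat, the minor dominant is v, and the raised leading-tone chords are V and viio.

V

The chord is a dominant seventh chord on B#.
A dominant resolves down a perfect fifth: B# → E#. In A# minor, E# is scale degree 5, i.e. V.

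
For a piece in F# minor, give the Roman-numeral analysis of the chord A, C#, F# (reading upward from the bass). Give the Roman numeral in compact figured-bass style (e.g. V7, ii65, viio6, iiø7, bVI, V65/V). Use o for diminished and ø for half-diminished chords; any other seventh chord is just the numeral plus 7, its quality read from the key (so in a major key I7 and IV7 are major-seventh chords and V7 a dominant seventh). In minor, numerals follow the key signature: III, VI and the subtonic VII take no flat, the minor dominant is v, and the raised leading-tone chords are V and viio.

Stacked in thirds the chord is F#-A-C#: a minor triad on F#.
F# is scale degree 1 in F# minor, and a minor triad on that degree is written i.
With A in the bass the chord is in first inversion, so the figured bass is 6.

i6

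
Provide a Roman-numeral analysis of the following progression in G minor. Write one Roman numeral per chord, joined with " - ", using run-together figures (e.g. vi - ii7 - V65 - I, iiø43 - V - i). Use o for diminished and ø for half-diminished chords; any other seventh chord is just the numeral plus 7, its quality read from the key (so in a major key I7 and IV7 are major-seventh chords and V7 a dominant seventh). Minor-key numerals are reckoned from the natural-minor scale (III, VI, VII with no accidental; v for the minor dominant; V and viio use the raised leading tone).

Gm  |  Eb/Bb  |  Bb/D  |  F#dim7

i - VI64 - III6 - viio7

Gm: minor triad on G = scale degree 1 → i.
Eb/Bb: root Eb is the submediant; major triad there is VI64.
Bb/D: root Bb is the mediant; major triad there is III6.
F#dim7: fully diminished seventh chord on F# = scale degree 7 → viio7.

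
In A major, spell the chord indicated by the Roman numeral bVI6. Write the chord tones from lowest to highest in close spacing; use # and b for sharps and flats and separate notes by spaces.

A C F

bVI6 is a major triad on the lowered sixth degree, borrowed from the parallel minor. In A major that root is F.
So the chord is F-A-C.
With the 6 figure the chord is in first inversion; from the bass A upward in close position it reads A-C-F.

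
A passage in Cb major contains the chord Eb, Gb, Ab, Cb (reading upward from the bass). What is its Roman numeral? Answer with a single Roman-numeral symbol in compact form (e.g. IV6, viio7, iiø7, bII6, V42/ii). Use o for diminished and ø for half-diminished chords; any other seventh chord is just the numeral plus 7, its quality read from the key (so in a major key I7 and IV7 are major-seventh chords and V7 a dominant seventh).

vi43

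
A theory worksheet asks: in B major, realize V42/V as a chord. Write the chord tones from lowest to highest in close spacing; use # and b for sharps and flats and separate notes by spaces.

B C# E# G#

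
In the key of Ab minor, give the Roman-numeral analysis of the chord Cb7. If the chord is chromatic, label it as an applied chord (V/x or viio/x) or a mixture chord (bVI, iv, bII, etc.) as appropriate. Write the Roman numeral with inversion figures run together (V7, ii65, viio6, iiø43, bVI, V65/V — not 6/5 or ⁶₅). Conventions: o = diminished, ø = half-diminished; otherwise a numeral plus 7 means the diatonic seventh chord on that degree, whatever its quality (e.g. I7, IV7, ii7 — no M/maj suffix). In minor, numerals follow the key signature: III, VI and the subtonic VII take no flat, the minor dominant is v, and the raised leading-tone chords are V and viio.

V7/VI

Stacked in thirds the chord is Cb-Eb-Gb-Bbb: a dominant seventh chord on Cb.
Cb is not a diatonic chord root with this quality in Ab minor, but it lies a perfect fifth above Fb (VI), so the chord functions as an applied dominant of VI.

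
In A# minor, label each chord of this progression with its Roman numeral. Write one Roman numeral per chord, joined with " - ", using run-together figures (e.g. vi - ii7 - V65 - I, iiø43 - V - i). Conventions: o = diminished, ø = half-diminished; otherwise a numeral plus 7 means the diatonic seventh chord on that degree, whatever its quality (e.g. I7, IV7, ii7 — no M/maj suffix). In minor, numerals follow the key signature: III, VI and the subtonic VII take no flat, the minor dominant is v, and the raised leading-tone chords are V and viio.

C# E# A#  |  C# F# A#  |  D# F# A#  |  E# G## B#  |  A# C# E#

C#-E#-A#: minor triad on A# = scale degree 1 → i6.
C#-F#-A#: major triad on F# = scale degree 6 → VI64.
D#-F#-A#: minor triad on D# = scale degree 4 → iv.
E#-G##-B#: major triad on E# = scale degree 5 → V.
A#-C#-E# has root A#, degree 1 in A# minor, so i.

i6 - VI64 - iv - V - i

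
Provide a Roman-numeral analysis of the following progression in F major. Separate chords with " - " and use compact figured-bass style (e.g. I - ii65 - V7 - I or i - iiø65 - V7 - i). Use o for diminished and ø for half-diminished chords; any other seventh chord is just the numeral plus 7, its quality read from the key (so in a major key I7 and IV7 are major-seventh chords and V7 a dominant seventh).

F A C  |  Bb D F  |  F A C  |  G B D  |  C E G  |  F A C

I - IV - I - V/V - V - I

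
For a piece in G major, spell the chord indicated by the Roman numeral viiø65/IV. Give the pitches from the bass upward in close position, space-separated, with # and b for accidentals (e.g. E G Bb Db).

D F A B

viiø65/IV is a secondary leading-tone chord. The target IV is C in G major; the applied chord is rooted a semitone below, on B.
Building a half-diminished seventh chord on B gives B-D-F-A.
With the 65 figure the chord is in first inversion; from the bass D upward in close position it reads D-F-A-B.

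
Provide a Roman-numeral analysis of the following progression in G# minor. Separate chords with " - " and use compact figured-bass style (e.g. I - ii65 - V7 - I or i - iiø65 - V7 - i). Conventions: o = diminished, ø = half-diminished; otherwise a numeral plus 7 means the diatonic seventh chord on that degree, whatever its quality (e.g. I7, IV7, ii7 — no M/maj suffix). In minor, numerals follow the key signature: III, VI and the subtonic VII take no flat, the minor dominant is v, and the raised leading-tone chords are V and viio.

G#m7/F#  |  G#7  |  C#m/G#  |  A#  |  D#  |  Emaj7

G#m7/F#: minor seventh chord on G# = scale degree 1 → i42.
G#7: chromatic; G# is V of iv, so V7/iv.
C#m/G#: root C# is the subdominant; minor triad there is iv64.
A# is the secondary dominant of V (major triad on A#): V/V.
D#: root D# is the dominant; major triad there is V.
Emaj7 has root E, degree 6 in G# minor, so VI7.

i42 - V7/iv - iv64 - V/V - V - VI7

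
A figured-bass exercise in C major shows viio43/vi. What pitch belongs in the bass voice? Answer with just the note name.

D

The applied chord viio43/vi is rooted on G#: G#-B-D-F.
The figure 43 means second inversion — the fifth is in the bass.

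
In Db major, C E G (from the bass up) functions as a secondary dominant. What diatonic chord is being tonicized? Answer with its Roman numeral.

iii

The chord is a major triad on C.
A dominant resolves down a perfect fifth: C → F. In Db major, F is scale degree 3, i.e. iii.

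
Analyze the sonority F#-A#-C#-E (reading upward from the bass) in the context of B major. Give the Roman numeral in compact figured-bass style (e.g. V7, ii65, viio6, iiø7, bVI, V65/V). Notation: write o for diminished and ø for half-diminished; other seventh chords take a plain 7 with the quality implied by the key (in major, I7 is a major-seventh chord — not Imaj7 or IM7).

V7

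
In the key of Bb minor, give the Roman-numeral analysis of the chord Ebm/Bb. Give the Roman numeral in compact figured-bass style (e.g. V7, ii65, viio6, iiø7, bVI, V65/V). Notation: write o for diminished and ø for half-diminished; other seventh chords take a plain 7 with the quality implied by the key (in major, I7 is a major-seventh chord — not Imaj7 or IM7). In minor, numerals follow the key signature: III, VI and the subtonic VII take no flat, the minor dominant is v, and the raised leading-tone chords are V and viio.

iv64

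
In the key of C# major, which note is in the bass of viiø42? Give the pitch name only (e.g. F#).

viiø in C# major has root B#; the chord is B#-D#-F#-A#.
The figure 42 means third inversion — the seventh is in the bass.

A#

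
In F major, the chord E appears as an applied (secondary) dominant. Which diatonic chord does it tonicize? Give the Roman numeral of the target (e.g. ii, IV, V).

The chord is a major triad on E.
A dominant resolves down a perfect fifth: E → A. In F major, A is scale degree 3, i.e. iii.

iii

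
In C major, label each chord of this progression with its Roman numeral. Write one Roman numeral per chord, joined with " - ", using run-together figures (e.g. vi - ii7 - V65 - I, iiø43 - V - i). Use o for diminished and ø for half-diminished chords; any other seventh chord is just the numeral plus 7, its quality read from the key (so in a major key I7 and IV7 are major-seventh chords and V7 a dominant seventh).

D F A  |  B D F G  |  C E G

ii - V65 - I

D-F-A: minor triad on D = scale degree 2 → ii.
B-D-F-G: dominant seventh chord on G = scale degree 5 → V65.
C-E-G has root C, degree 1 in C major, so I.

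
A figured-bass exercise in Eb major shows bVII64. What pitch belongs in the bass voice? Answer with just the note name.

Ab

bVII in Eb major has root Db; the chord is Db-F-Ab.
The figure 64 means second inversion — the fifth is in the bass.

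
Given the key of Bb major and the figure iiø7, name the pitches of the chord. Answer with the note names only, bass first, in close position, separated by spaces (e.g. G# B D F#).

C Eb Gb Bb

Scale degree 2 in Bb major is C; here the chord built on it is altered to a half-diminished seventh chord. iiø7 is the half-diminished supertonic seventh, borrowed from the parallel minor.
So the chord is C-Eb-Gb-Bb.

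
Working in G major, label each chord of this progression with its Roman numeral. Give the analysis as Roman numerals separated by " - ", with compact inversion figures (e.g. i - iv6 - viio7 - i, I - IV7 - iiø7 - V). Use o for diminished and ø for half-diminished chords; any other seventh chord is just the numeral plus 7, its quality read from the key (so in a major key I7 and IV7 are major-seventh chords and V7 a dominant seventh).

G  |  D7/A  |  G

G: root G is the tonic; major triad there is I.
D7/A has root D, degree 5 in G major, so V43.
G: major triad on G = scale degree 1 → I.

I - V43 - I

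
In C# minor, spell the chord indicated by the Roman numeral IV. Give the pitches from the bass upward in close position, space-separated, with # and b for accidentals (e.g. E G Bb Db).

F# A# C#

Scale degree 4 in C# minor is F#; here the chord built on it is altered to a major triad. IV is the major subdominant, borrowed from the parallel major.
So the chord is F#-A#-C#, a major triad.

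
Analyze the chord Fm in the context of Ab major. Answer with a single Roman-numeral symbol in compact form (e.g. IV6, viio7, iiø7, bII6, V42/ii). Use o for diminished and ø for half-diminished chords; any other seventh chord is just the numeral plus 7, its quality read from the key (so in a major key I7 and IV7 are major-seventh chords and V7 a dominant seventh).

Stacked in thirds the chord is F-Ab-C: a minor triad on F.
F is scale degree 6 in Ab major, and a minor triad on that degree is written vi.

vi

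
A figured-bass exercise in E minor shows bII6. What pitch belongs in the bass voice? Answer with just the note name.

bII in E minor has root F; the chord is F-A-C.
The figure 6 means first inversion — the third is in the bass.

A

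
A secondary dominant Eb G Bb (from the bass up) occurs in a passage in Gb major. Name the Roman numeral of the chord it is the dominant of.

The chord is a major triad on Eb.
A dominant resolves down a perfect fifth: Eb → Ab. In Gb major, Ab is scale degree 2, i.e. ii.

ii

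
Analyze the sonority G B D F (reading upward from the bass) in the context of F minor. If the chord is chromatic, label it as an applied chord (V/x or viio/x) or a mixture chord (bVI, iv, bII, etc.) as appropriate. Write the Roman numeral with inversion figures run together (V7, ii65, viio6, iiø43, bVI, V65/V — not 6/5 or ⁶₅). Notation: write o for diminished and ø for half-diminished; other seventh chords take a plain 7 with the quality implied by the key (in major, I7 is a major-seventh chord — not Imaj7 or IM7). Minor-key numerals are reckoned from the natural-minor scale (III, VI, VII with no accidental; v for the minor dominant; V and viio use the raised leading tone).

V7/V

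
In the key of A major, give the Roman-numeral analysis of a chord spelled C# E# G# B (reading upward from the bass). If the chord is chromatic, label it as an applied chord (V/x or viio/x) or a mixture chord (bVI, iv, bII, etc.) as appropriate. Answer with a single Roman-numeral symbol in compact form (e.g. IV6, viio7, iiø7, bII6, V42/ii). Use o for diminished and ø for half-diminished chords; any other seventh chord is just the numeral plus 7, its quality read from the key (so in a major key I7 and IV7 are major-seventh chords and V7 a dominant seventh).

V7/vi

The pitches C#-E#-G#-B form a dominant seventh chord rooted on C#.
C# is not a diatonic chord root with this quality in A major, but it lies a perfect fifth above F# (vi), so the chord functions as an applied dominant of vi.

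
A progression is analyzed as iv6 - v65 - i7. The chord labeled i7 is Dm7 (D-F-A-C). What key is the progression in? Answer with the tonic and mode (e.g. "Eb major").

D minor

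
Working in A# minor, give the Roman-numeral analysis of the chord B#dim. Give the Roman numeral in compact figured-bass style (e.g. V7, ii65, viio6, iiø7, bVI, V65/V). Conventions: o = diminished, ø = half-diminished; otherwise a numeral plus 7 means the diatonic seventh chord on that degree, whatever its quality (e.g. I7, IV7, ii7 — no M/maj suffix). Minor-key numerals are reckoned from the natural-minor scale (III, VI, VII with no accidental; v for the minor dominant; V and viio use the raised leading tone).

iio

Stacked in thirds the chord is B#-D#-F#: a diminished triad on B#.
B# is scale degree 2 in A# minor, and a diminished triad on that degree is written iio.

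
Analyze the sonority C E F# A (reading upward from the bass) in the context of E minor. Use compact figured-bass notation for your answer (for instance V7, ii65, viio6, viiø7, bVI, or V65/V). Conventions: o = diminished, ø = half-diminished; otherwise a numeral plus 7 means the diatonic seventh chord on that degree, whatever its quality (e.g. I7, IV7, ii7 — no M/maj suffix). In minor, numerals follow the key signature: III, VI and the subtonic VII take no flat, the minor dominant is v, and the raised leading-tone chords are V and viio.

iiø43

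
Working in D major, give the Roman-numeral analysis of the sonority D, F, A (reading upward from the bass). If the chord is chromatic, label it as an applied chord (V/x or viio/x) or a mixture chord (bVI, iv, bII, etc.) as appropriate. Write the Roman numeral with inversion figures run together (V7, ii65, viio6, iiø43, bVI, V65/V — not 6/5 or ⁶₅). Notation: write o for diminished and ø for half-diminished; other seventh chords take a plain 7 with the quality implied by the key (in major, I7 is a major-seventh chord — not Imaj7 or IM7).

Stacked in thirds the chord is D-F-A: a minor triad on D.
D is the first degree of D major. This is the minor tonic, borrowed from the parallel minor.

i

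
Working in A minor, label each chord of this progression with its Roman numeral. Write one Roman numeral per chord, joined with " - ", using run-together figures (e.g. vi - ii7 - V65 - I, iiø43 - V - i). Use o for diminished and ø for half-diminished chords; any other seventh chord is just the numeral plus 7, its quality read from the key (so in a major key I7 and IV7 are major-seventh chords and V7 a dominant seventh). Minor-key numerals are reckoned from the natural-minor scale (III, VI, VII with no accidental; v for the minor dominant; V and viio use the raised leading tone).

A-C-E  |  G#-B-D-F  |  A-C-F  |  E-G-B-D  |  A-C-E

A-C-E has root A, degree 1 in A minor, so i.
G#-B-D-F: root G# is the leading tone; fully diminished seventh chord there is viio7.
A-C-F has root F, degree 6 in A minor, so VI6.
E-G-B-D: minor seventh chord on E = scale degree 5 → v7.
A-C-E: root A is the tonic; minor triad there is i.

i - viio7 - VI6 - v7 - i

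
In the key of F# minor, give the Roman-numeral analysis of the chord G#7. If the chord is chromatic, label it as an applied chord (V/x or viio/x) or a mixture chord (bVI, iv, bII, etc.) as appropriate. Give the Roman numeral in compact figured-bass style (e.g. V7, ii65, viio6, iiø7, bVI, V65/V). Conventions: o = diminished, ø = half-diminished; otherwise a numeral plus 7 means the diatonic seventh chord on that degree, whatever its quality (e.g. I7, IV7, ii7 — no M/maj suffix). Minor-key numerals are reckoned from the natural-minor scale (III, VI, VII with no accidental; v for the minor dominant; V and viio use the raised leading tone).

Stacked in thirds the chord is G#-B#-D#-F#: a dominant seventh chord on G#.
G# is not a diatonic chord root with this quality in F# minor, but it lies a perfect fifth above C# (V), so the chord functions as an applied dominant of V.

V7/V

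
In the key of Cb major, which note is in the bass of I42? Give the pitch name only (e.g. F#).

I in Cb major has root Cb; the chord is Cb-Eb-Gb-Bb.
The figure 42 means third inversion — the seventh is in the bass.

Bb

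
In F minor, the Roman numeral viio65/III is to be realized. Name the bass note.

Bb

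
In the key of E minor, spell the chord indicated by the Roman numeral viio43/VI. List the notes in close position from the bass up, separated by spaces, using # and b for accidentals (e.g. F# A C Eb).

F Ab B D

viio43/VI is a secondary leading-tone chord. The target VI is C in E minor; the applied chord is rooted a semitone below, on B.
Building a fully diminished seventh chord on B gives B-D-F-Ab.
With the 43 figure the chord is in second inversion; from the bass F upward in close position it reads F-Ab-B-D.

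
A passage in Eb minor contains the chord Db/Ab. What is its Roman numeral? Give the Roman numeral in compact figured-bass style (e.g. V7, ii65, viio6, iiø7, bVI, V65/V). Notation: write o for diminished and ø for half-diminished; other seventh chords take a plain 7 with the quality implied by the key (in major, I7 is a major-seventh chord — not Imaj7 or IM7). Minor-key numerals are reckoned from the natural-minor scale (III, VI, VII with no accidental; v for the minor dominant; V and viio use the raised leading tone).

VII64

The pitches Db-F-Ab form a major triad rooted on Db.
In Eb minor, Db is the subtonic; the diatonic major triad there is VII.
With Ab in the bass the chord is in second inversion, so the figured bass is 64.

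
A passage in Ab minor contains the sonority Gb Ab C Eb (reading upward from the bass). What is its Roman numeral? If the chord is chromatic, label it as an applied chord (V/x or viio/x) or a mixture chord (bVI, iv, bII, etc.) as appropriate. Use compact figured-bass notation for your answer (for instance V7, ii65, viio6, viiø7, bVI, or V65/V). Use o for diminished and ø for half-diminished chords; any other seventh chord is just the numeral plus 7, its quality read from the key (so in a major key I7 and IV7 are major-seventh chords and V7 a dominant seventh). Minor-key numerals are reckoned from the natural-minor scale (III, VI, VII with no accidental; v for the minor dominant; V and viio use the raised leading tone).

V42/iv

Stacked in thirds the chord is Ab-C-Eb-Gb: a dominant seventh chord on Ab.
Ab is not a diatonic chord root with this quality in Ab minor, but it lies a perfect fifth above Db (iv), so the chord functions as an applied dominant of iv.
With Gb in the bass the chord is in third inversion, so the figured bass is 42.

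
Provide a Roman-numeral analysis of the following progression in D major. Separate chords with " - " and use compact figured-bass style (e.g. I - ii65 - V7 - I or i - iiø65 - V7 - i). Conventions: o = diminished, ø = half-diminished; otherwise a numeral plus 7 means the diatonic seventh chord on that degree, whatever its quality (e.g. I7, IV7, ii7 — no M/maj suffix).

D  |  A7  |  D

I - V7 - I

D has root D, degree 1 in D major, so I.
A7: root A is the dominant; dominant seventh chord there is V7.
D: major triad on D = scale degree 1 → I.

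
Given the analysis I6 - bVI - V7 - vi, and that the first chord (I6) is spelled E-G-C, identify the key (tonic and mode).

C major

The anchor chord is a major triad on C, labeled I6.
If C is scale degree 1 and the mode makes that degree carry a major triad, the tonic is C and the mode is major.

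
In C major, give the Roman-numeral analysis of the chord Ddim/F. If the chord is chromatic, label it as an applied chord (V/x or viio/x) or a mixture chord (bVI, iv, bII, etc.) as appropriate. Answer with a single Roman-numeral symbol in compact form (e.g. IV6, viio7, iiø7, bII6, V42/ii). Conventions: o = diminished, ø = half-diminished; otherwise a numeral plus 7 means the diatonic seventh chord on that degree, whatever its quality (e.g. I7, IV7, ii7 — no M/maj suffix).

iio6

Stacked in thirds the chord is D-F-Ab: a diminished triad on D.
D is the second degree of C major. This is the diminished supertonic triad, borrowed from the parallel minor.
With F in the bass the chord is in first inversion, so the figured bass is 6.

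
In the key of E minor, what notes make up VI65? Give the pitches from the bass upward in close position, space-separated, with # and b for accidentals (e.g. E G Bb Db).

The numeral's case and figure indicate a major seventh chord. In E minor its root, the sixth degree, is C.
Stacking thirds from C gives C-E-G-B.
With the 65 figure the chord is in first inversion; from the bass E upward in close position it reads E-G-B-C.

E G B C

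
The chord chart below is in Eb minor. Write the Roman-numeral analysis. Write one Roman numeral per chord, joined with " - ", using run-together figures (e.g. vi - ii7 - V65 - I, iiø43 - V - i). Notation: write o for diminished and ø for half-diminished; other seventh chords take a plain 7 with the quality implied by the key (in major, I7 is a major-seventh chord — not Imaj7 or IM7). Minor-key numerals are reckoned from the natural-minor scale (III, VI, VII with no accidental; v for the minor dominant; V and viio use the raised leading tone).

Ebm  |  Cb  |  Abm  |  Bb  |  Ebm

i - VI - iv - V - i

Ebm has root Eb, degree 1 in Eb minor, so i.
Cb has root Cb, degree 6 in Eb minor, so VI.
Abm: minor triad on Ab = scale degree 4 → iv.
Bb: root Bb is the dominant; major triad there is V.
Ebm has root Eb, degree 1 in Eb minor, so i.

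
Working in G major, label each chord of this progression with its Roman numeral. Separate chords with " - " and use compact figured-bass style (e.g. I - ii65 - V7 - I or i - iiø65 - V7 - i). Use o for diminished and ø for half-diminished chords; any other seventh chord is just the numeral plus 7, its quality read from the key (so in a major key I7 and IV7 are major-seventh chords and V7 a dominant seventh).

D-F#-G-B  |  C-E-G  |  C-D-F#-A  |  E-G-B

I43 - IV - V42 - vi

D-F#-G-B: major seventh chord on G = scale degree 1 → I43.
C-E-G: root C is the subdominant; major triad there is IV.
C-D-F#-A: root D is the dominant; dominant seventh chord there is V42.
E-G-B: root E is the submediant; minor triad there is vi.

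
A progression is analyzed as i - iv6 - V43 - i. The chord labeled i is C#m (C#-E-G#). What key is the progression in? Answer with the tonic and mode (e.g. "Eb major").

C# minor

The anchor chord is a minor triad on C#, labeled i.
If C# is scale degree 1 and the mode makes that degree carry a minor triad, the tonic is C# and the mode is minor.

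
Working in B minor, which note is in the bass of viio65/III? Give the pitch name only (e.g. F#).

E

The applied chord viio65/III is rooted on C#: C#-E-G-Bb.
The figure 65 means first inversion — the third is in the bass.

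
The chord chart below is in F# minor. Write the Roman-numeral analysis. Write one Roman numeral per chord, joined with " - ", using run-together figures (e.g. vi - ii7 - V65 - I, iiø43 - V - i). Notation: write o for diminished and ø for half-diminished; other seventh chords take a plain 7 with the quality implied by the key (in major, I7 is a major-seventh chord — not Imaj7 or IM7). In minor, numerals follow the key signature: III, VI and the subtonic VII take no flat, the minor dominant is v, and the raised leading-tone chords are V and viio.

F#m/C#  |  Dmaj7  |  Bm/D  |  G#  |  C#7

F#m/C# has root F#, degree 1 in F# minor, so i64.
Dmaj7 has root D, degree 6 in F# minor, so VI7.
Bm/D has root B, degree 4 in F# minor, so iv6.
G#: a major triad on G#, the applied dominant of V → V/V.
C#7: root C# is the dominant; dominant seventh chord there is V7.

i64 - VI7 - iv6 - V/V - V7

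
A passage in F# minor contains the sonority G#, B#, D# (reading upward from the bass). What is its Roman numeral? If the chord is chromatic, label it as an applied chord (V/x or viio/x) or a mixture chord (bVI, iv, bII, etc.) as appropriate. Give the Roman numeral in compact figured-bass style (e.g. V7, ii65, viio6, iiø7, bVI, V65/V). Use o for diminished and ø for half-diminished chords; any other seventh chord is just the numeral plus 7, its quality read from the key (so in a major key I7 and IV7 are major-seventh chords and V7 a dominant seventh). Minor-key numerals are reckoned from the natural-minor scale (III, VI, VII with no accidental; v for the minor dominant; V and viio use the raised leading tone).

Stacked in thirds the chord is G#-B#-D#: a major triad on G#.
G# is not a diatonic chord root with this quality in F# minor, but it lies a perfect fifth above C# (V), so the chord functions as an applied dominant of V.

V/V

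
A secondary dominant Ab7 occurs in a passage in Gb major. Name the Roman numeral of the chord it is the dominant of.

V

The chord is a dominant seventh chord on Ab.
A dominant resolves down a perfect fifth: Ab → Db. In Gb major, Db is scale degree 5, i.e. V.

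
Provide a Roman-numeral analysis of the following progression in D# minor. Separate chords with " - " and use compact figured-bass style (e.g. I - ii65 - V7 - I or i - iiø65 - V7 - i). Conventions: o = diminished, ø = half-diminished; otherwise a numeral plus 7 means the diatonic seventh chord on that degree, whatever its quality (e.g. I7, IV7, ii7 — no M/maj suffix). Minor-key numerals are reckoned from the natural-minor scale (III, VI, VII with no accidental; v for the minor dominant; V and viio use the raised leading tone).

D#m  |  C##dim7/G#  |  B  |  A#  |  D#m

D#m: root D# is the tonic; minor triad there is i.
C##dim7/G#: fully diminished seventh chord on C## = scale degree 7 → viio43.
B: root B is the submediant; major triad there is VI.
A# has root A#, degree 5 in D# minor, so V.
D#m: minor triad on D# = scale degree 1 → i.

i - viio43 - VI - V - i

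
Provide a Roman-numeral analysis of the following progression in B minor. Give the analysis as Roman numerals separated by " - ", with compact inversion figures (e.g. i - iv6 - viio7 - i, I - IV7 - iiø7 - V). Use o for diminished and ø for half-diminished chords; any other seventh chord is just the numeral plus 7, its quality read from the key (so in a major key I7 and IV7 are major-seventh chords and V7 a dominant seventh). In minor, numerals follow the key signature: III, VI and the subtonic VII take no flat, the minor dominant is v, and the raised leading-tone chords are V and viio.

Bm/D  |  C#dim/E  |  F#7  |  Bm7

i6 - iio6 - V7 - i7

Bm/D: minor triad on B = scale degree 1 → i6.
C#dim/E: diminished triad on C# = scale degree 2 → iio6.
F#7 has root F#, degree 5 in B minor, so V7.
Bm7: minor seventh chord on B = scale degree 1 → i7.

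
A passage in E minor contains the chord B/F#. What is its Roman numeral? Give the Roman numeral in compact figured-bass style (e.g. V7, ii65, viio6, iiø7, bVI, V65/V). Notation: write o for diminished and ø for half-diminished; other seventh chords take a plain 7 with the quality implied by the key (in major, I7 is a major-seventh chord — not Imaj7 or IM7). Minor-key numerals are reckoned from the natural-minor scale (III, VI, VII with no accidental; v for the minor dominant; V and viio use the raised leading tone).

The pitches B-D#-F# form a major triad rooted on B.
B is scale degree 5 in E minor, and a major triad on that degree is written V.
With F# in the bass the chord is in second inversion, so the figured bass is 64.

V64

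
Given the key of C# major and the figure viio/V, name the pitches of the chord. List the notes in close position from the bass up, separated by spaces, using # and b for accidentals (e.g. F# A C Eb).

viio/V is a secondary leading-tone chord. The target V is G# in C# major; the applied chord is rooted a semitone below, on F##.
Building a diminished triad on F## gives F##-A#-C#.

F## A# C#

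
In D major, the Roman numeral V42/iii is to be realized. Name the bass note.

The applied chord V42/iii is rooted on C#: C#-E#-G#-B.
The figure 42 means third inversion — the seventh is in the bass.

B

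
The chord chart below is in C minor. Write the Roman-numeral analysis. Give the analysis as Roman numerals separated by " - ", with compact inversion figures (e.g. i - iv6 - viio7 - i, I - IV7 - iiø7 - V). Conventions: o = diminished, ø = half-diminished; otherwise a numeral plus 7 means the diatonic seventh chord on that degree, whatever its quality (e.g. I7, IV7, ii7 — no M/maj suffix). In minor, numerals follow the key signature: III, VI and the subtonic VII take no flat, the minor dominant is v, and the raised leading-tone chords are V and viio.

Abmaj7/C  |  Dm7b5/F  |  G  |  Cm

VI65 - iiø65 - V - i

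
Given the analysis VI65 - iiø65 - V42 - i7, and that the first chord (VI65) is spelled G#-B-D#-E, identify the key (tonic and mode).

G# minor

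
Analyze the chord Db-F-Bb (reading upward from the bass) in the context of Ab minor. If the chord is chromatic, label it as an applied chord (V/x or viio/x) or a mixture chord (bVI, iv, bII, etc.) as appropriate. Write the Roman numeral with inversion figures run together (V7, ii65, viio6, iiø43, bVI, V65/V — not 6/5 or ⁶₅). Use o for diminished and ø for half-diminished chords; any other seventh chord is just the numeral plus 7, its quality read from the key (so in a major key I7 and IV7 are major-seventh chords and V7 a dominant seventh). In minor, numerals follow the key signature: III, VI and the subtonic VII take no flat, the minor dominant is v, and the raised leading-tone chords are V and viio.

ii6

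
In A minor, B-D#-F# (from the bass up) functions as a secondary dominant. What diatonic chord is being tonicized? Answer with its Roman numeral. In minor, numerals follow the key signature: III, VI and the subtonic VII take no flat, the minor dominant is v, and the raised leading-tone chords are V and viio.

The chord is a major triad on B.
A dominant resolves down a perfect fifth: B → E. In A minor, E is scale degree 5, i.e. V.

V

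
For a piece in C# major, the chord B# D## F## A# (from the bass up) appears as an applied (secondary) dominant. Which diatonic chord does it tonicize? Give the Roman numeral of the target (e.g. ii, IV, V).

The chord is a dominant seventh chord on B#.
A dominant resolves down a perfect fifth: B# → E#. In C# major, E# is scale degree 3, i.e. iii.

iii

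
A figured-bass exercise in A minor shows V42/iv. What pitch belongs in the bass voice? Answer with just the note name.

The applied chord V42/iv is rooted on A: A-C#-E-G.
The figure 42 means third inversion — the seventh is in the bass.

G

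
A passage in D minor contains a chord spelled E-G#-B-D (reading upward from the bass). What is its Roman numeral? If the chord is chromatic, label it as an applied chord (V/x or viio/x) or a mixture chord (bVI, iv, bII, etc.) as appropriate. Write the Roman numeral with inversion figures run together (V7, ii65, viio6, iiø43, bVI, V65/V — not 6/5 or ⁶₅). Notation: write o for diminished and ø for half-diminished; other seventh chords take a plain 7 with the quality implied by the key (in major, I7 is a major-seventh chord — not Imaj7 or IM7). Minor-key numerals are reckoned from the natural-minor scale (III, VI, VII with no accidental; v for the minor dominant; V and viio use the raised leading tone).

Stacked in thirds the chord is E-G#-B-D: a dominant seventh chord on E.
E is not a diatonic chord root with this quality in D minor, but it lies a perfect fifth above A (V), so the chord functions as an applied dominant of V.

V7/V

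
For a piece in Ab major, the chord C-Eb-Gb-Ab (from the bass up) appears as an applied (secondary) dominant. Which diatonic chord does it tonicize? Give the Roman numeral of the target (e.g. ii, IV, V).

The chord is a dominant seventh chord on Ab.
A dominant resolves down a perfect fifth: Ab → Db. In Ab major, Db is scale degree 4, i.e. IV.

IV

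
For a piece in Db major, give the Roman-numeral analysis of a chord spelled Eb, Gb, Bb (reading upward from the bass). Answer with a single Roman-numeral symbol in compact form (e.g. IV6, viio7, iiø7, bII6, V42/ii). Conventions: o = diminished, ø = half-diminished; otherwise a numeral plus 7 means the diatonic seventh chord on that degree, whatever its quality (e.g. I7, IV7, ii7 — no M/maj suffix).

ii

Stacked in thirds the chord is Eb-Gb-Bb: a minor triad on Eb.
In Db major, Eb is the supertonic; the diatonic minor triad there is ii.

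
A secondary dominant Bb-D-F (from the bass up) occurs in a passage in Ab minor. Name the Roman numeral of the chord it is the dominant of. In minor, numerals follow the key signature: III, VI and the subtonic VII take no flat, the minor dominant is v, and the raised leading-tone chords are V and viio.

The chord is a major triad on Bb.
A dominant resolves down a perfect fifth: Bb → Eb. In Ab minor, Eb is scale degree 5, i.e. V.

V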